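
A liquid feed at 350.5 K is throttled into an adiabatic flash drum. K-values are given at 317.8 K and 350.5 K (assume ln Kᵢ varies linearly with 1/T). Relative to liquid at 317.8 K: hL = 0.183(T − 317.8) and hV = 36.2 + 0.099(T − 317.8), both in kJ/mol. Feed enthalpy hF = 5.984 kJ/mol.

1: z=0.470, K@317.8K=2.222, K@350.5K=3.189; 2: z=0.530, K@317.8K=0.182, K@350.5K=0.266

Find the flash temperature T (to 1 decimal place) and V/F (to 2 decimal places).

T = 319.4 K, V/F = 0.16

Adiabatic flash: solve Rachford–Rice at each trial T, then check hF = ψ·hV(T) + (1−ψ)·hL(T).
  T = 317.8 K: K = (2.222, 0.182), RR gives ψ = 0.141, H_out = 5.099 kJ/mol
  T = 350.5 K: K = (3.189, 0.266), RR gives ψ = 0.398, H_out = 19.305 kJ/mol
  T = 334.1 K: K = (2.684, 0.222), RR gives ψ = 0.289, H_out = 13.062 kJ/mol
  T = 326.0 K: K = (2.449, 0.202), RR gives ψ = 0.223, H_out = 9.420 kJ/mol
  T = 321.9 K: K = (2.334, 0.192), RR gives ψ = 0.184, H_out = 7.357 kJ/mol
  T = 319.9 K: K = (2.279, 0.187), RR gives ψ = 0.164, H_out = 6.283 kJ/mol
Linear interpolation between T = 317.8 (H_out = 5.099) and T = 319.9 (H_out = 6.283) on hF = 5.984 gives T ≈ 319.4 K, at which ψ = 0.16.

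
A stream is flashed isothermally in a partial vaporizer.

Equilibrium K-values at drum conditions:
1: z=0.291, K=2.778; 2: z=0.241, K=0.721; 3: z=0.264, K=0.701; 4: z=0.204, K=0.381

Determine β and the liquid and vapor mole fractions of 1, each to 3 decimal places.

β = 0.341, x_1 = 0.181, y_1 = 0.503

Let β = V/F and solve Σ zᵢ(Kᵢ−1)/(1+β(Kᵢ−1)) = 0.
Check two-phase: ΣzᵢKᵢ = 1.245 > 1 and Σzᵢ/Kᵢ = 1.351 > 1, so g(0) = 0.245 > 0 and g(1) = -0.351 < 0.
Iterate (Newton) starting at β = 0.41:
  β = 0.410: g = -0.0359, g' = -0.503 → β = 0.339
  β = 0.339: g = 0.0011, g' = -0.536 → β = 0.341
Converged at β = 0.341.
Compositions from xᵢ = zᵢ/(1+β(Kᵢ−1)), yᵢ = Kᵢxᵢ:
  1: x = 0.181, y = 0.503
  2: x = 0.266, y = 0.192
  3: x = 0.294, y = 0.206
  4: x = 0.259, y = 0.098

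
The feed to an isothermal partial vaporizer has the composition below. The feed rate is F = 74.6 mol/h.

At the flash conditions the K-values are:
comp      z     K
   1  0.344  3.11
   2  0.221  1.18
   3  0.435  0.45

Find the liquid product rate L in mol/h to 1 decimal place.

Let ψ = V/F and solve Σ zᵢ(Kᵢ−1)/(1+ψ(Kᵢ−1)) = 0.
g(0) = ΣzᵢKᵢ − 1 = 0.526 and g(1) = 1 − Σzᵢ/Kᵢ = -0.265, so a root lies in (0, 1).
Newton iteration, ψ⁰ = 0.5:
  ψ = 0.500: g = 0.0597, g' = -0.619 → ψ = 0.596
  ψ = 0.596: g = 0.0013, g' = -0.598 → ψ = 0.599
Converged at ψ = 0.599.
Then V = ψ·F = 0.5985·74.6 = 44.7 mol/h and L = F − V = 29.9 mol/h.

L = 29.9 mol/h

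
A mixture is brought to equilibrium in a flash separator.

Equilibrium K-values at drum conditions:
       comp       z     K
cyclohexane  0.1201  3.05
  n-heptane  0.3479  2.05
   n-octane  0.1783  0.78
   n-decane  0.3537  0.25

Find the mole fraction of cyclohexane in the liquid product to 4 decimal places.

Material balance + equilibrium reduce to Σ zᵢ(Kᵢ−1)/(1+V/F(Kᵢ−1)) = 0.
g(0) = ΣzᵢKᵢ − 1 = 0.3070 and g(1) = 1 − Σzᵢ/Kᵢ = -0.8525, so a root lies in (0, 1).
Newton–Raphson from V/F = 0.61:
  V/F = 0.6100: g = -0.20222, g' = -0.9297 → V/F = 0.3925
  V/F = 0.3925: g = -0.02376, g' = -0.7572 → V/F = 0.3611
  V/F = 0.3611: g = -0.00008, g' = -0.7527 → V/F = 0.3610
Converged at V/F = 0.3610.
Compositions from xᵢ = zᵢ/(1+V/F(Kᵢ−1)), yᵢ = Kᵢxᵢ:
  cyclohexane: x = 0.0690, y = 0.2105
  n-heptane: x = 0.2523, y = 0.5172
  n-octane: x = 0.1937, y = 0.1511
  n-decane: x = 0.4850, y = 0.1213

x_cyclohexane = 0.0690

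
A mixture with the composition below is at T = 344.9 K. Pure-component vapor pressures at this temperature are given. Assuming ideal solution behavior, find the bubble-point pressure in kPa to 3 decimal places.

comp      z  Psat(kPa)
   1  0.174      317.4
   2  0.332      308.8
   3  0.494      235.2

At the bubble point ψ → 0, so ΣzᵢKᵢ = 1 with Kᵢ = Pᵢˢᵃᵗ/P ⇒ P = ΣzᵢPᵢˢᵃᵗ.
P = 0.174·317.4 + 0.332·308.8 + 0.494·235.2 = 273.938 kPa

Pbub = 273.938 kPa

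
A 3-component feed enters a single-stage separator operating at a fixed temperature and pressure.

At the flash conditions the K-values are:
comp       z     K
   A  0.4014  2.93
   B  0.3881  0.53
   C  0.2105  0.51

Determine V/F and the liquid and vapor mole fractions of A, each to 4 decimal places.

Newton iteration, V/F⁰ = 0.43:
  V/F = 0.4300: g = 0.06407, g' = -0.6623 → V/F = 0.5267
  V/F = 0.5267: g = 0.00271, g' = -0.6109 → V/F = 0.5312
Converged at V/F = 0.5312.
Compositions from xᵢ = zᵢ/(1+V/F(Kᵢ−1)), yᵢ = Kᵢxᵢ:
  A: x = 0.1982, y = 0.5807
  B: x = 0.5172, y = 0.2741
  C: x = 0.2846, y = 0.1451

V/F = 0.5312, x_A = 0.1982, y_A = 0.5807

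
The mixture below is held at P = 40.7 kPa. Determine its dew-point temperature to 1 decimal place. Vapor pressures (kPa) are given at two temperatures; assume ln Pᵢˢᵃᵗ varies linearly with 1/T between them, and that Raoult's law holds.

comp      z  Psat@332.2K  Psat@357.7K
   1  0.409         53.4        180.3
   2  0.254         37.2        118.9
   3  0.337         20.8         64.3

T = 336.8 K

Dew-point temperature: Σzᵢ·P/Pᵢˢᵃᵗ(T) = 1. Interpolate ln Pᵢˢᵃᵗ = aᵢ + bᵢ/T.
  T = 332.2 K: ΣzᵢP/Pᵢˢᵃᵗ = 1.2490
  T = 357.7 K: ΣzᵢP/Pᵢˢᵃᵗ = 0.3926
  T = 344.9 K: ΣzᵢP/Pᵢˢᵃᵗ = 0.6869
  T = 338.5 K: ΣzᵢP/Pᵢˢᵃᵗ = 0.9232
  T = 335.4 K: ΣzᵢP/Pᵢˢᵃᵗ = 1.0697
  T = 336.9 K: ΣzᵢP/Pᵢˢᵃᵗ = 0.9958
Interpolating between 335.4 K and 336.9 K gives T ≈ 336.8 K.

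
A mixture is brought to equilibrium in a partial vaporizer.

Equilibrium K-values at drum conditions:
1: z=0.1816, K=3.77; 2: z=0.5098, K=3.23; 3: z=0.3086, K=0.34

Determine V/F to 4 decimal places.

Material balance + equilibrium reduce to Σ zᵢ(Kᵢ−1)/(1+V/F(Kᵢ−1)) = 0.
g(0) = ΣzᵢKᵢ − 1 = 1.4362 and g(1) = 1 − Σzᵢ/Kᵢ = -0.1136, so a root lies in (0, 1).
Newton iteration, V/F⁰ = 0.5:
  V/F = 0.5000: g = 0.44444, g' = -1.1112 → V/F = 0.9000
  V/F = 0.9000: g = 0.02044, g' = -1.2100 → V/F = 0.9169
  V/F = 0.9169: g = -0.00030, g' = -1.2469 → V/F = 0.9166
Converged at V/F = 0.9166.

V/F = 0.9166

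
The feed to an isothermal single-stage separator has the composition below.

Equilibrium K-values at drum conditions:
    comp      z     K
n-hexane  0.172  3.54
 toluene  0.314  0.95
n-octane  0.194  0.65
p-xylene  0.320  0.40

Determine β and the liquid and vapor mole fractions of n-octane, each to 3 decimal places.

β = 0.175, x_n-octane = 0.207, y_n-octane = 0.134

Rachford–Rice: g(β) = Σ zᵢ(Kᵢ−1)/(1+β(Kᵢ−1)) = 0.
Check two-phase: ΣzᵢKᵢ = 1.161 > 1 and Σzᵢ/Kᵢ = 1.478 > 1, so g(0) = 0.161 > 0 and g(1) = -0.478 < 0.
Iterate (Newton) starting at β = 0.5:
  β = 0.500: g = -0.1802, g' = -0.486 → β = 0.129
  β = 0.129: g = 0.0338, g' = -0.791 → β = 0.172
  β = 0.172: g = 0.0018, g' = -0.708 → β = 0.175
Converged at β = 0.175.
Compositions from xᵢ = zᵢ/(1+β(Kᵢ−1)), yᵢ = Kᵢxᵢ:
  n-hexane: x = 0.119, y = 0.422
  toluene: x = 0.317, y = 0.301
  n-octane: x = 0.207, y = 0.134
  p-xylene: x = 0.357, y = 0.143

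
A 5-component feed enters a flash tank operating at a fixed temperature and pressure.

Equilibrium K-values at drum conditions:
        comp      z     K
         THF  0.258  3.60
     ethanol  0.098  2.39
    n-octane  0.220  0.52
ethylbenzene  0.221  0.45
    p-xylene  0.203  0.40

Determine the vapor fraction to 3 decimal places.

ψ = 0.363

Newton iteration, ψ⁰ = 0.5:
  ψ = 0.500: g = -0.1086, g' = -0.760 → ψ = 0.357
  ψ = 0.357: g = 0.0052, g' = -0.849 → ψ = 0.363
Converged at ψ = 0.363.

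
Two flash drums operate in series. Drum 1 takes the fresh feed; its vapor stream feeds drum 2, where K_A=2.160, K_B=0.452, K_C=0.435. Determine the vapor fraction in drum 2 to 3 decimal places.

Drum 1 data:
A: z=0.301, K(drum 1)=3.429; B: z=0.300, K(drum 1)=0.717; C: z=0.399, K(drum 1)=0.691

Drum 1:
Rachford–Rice: g(ψ₁) = Σ zᵢ(Kᵢ−1)/(1+ψ₁(Kᵢ−1)) = 0.
g(0) = ΣzᵢKᵢ − 1 = 0.523 and g(1) = 1 − Σzᵢ/Kᵢ = -0.084, so a root lies in (0, 1).
Newton iteration, ψ₁⁰ = 0.5:
  ψ₁ = 0.500: g = 0.0854, g' = -0.448 → ψ₁ = 0.691
  ψ₁ = 0.691: g = 0.0108, g' = -0.346 → ψ₁ = 0.722
Converged at ψ₁ = 0.722.
Drum-1 compositions:
  A: x = 0.109, y = 0.375
  B: x = 0.377, y = 0.270
  C: x = 0.514, y = 0.355
Drum-2 feed = drum-1 vapor: z₂ = (0.3747, 0.2704, 0.3549).
Drum 2:
Rachford–Rice: g(ψ₂) = Σ zᵢ(Kᵢ−1)/(1+ψ₂(Kᵢ−1)) = 0.
g(0) = ΣzᵢKᵢ − 1 = 0.086 and g(1) = 1 − Σzᵢ/Kᵢ = -0.588, so a root lies in (0, 1).
Newton iteration, ψ₂⁰ = 0.36:
  ψ₂ = 0.360: g = -0.1297, g' = -0.555 → ψ₂ = 0.127
  ψ₂ = 0.127: g = 0.0039, g' = -0.609 → ψ₂ = 0.133
Converged at ψ₂ = 0.133.
  A: x = 0.325, y = 0.701
  B: x = 0.292, y = 0.132
  C: x = 0.384, y = 0.167

V/F (drum 2) = 0.133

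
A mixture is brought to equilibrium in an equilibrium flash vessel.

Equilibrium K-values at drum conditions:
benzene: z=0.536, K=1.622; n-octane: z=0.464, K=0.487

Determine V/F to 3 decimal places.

V/F = 0.299

Rachford–Rice: g(V/F) = Σ zᵢ(Kᵢ−1)/(1+V/F(Kᵢ−1)) = 0.
Check two-phase: ΣzᵢKᵢ = 1.095 > 1 and Σzᵢ/Kᵢ = 1.283 > 1, so g(0) = 0.095 > 0 and g(1) = -0.283 < 0.
Newton–Raphson from V/F = 0.5:
  V/F = 0.500: g = -0.0658, g' = -0.342 → V/F = 0.307
  V/F = 0.307: g = -0.0027, g' = -0.318 → V/F = 0.299
Converged at V/F = 0.299.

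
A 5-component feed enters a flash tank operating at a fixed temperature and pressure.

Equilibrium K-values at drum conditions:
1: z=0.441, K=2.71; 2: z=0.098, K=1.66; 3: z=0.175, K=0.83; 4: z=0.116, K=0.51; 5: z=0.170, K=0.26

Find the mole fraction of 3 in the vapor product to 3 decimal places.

y_3 = 0.165

Material balance + equilibrium reduce to Σ zᵢ(Kᵢ−1)/(1+β(Kᵢ−1)) = 0.
Feasibility: ΣzᵢKᵢ = 1.606, Σzᵢ/Kᵢ = 1.314 — both > 1, two phases present.
Iterate (Newton) starting at β = 0.5:
  β = 0.500: g = 0.1477, g' = -0.688 → β = 0.715
  β = 0.715: g = -0.0049, g' = -0.773 → β = 0.708
Converged at β = 0.708.
Compositions from xᵢ = zᵢ/(1+β(Kᵢ−1)), yᵢ = Kᵢxᵢ:
  1: x = 0.199, y = 0.541
  2: x = 0.067, y = 0.111
  3: x = 0.199, y = 0.165
  4: x = 0.178, y = 0.091
  5: x = 0.357, y = 0.093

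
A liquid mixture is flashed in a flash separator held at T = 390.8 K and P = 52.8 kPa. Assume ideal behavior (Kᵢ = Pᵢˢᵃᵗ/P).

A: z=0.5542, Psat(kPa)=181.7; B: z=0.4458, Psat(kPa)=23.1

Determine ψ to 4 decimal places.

ψ = 0.8026

Raoult's law: Kᵢ = Pᵢˢᵃᵗ/P = Pᵢˢᵃᵗ/52.8.
  K_A = 181.7/52.8 = 3.441288, K_B = 23.1/52.8 = 0.437500
Rachford–Rice: g(ψ) = Σ zᵢ(Kᵢ−1)/(1+ψ(Kᵢ−1)) = 0.
Feasibility: ΣzᵢKᵢ = 2.1022, Σzᵢ/Kᵢ = 1.1800 — both > 1, two phases present.
Iterate (Newton) starting at ψ = 0.5:
  ψ = 0.5000: g = 0.26038, g' = -0.9428 → ψ = 0.7762
  ψ = 0.7762: g = 0.02229, g' = -0.8385 → ψ = 0.8027
  ψ = 0.8027: g = -0.00009, g' = -0.8460 → ψ = 0.8026
Converged at ψ = 0.8026.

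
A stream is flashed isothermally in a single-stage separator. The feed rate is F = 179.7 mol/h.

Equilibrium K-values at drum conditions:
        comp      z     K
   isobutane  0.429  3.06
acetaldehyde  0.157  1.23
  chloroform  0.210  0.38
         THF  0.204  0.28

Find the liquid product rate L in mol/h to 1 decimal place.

Rachford–Rice: g(ψ) = Σ zᵢ(Kᵢ−1)/(1+ψ(Kᵢ−1)) = 0.
Feasibility: ΣzᵢKᵢ = 1.643, Σzᵢ/Kᵢ = 1.549 — both > 1, two phases present.
Newton–Raphson from ψ = 0.34:
  ψ = 0.340: g = 0.1937, g' = -0.952 → ψ = 0.544
  ψ = 0.544: g = 0.0113, g' = -0.881 → ψ = 0.556
Converged at ψ = 0.556.
Then V = ψ·F = 0.5564·179.7 = 100.0 mol/h and L = F − V = 79.7 mol/h.

L = 79.7 mol/h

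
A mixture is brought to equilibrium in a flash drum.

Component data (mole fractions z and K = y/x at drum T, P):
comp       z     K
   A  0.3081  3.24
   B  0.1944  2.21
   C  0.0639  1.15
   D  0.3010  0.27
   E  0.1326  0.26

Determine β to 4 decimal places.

β = 0.4799

Let β = V/F and solve Σ zᵢ(Kᵢ−1)/(1+β(Kᵢ−1)) = 0.
g(0) = ΣzᵢKᵢ − 1 = 0.6171 and g(1) = 1 − Σzᵢ/Kᵢ = -0.8634, so a root lies in (0, 1).
Newton iteration, β⁰ = 0.41:
  β = 0.4100: g = 0.07156, g' = -1.0248 → β = 0.4798
  β = 0.4798: g = 0.00006, g' = -1.0288 → β = 0.4799
Converged at β = 0.4799.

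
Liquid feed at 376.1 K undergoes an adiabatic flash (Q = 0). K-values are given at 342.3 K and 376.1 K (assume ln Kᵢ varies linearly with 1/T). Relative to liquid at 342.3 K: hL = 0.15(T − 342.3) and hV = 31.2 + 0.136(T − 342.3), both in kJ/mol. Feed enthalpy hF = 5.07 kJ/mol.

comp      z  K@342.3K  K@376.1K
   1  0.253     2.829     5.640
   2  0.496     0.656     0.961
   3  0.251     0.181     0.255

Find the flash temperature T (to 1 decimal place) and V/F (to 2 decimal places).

T = 345.5 K, V/F = 0.15

Adiabatic flash: solve Rachford–Rice at each trial T, then check hF = ψ·hV(T) + (1−ψ)·hL(T).
  T = 342.3 K: K = (2.829, 0.656, 0.181), RR gives ψ = 0.089, H_out = 2.784 kJ/mol
  T = 376.1 K: K = (5.640, 0.961, 0.255), RR gives ψ = 0.543, H_out = 21.745 kJ/mol
  T = 359.2 K: K = (4.060, 0.801, 0.217), RR gives ψ = 0.346, H_out = 13.261 kJ/mol
  T = 350.8 K: K = (3.407, 0.727, 0.199), RR gives ψ = 0.231, H_out = 8.458 kJ/mol
  T = 346.6 K: K = (3.112, 0.692, 0.190), RR gives ψ = 0.165, H_out = 5.791 kJ/mol
  T = 344.5 K: K = (2.971, 0.674, 0.185), RR gives ψ = 0.129, H_out = 4.364 kJ/mol
Linear interpolation between T = 344.5 (H_out = 4.364) and T = 346.6 (H_out = 5.791) on hF = 5.07 gives T ≈ 345.5 K, at which ψ = 0.15.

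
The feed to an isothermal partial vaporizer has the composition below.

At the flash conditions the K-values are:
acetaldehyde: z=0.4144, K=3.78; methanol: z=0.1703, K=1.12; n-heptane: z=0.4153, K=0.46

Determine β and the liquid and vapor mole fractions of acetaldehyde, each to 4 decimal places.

β = 0.7724, x_acetaldehyde = 0.1317, y_acetaldehyde = 0.4977

Iterate (Newton) starting at β = 0.61:
  β = 0.6100: g = 0.11197, g' = -0.7121 → β = 0.7672
  β = 0.7672: g = 0.00354, g' = -0.6814 → β = 0.7724
Converged at β = 0.7724.
Compositions from xᵢ = zᵢ/(1+β(Kᵢ−1)), yᵢ = Kᵢxᵢ:
  acetaldehyde: x = 0.1317, y = 0.4977
  methanol: x = 0.1559, y = 0.1746
  n-heptane: x = 0.7125, y = 0.3277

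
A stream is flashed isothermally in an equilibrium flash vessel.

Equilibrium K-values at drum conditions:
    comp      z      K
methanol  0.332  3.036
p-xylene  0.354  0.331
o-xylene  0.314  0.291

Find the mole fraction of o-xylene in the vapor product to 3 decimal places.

y_o-xylene = 0.103

Material balance + equilibrium reduce to Σ zᵢ(Kᵢ−1)/(1+ψ(Kᵢ−1)) = 0.
g(0) = ΣzᵢKᵢ − 1 = 0.216 and g(1) = 1 − Σzᵢ/Kᵢ = -1.258, so a root lies in (0, 1).
Newton iteration, ψ⁰ = 0.5:
  ψ = 0.500: g = -0.3658, g' = -1.074 → ψ = 0.160
  ψ = 0.160: g = -0.0060, g' = -1.183 → ψ = 0.155
Converged at ψ = 0.155.
Compositions from xᵢ = zᵢ/(1+ψ(Kᵢ−1)), yᵢ = Kᵢxᵢ:
  methanol: x = 0.253, y = 0.767
  p-xylene: x = 0.395, y = 0.131
  o-xylene: x = 0.353, y = 0.103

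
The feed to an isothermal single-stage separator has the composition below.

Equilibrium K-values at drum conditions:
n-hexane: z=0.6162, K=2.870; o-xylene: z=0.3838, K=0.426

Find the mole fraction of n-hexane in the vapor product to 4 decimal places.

y_n-hexane = 0.6741

Material balance + equilibrium reduce to Σ zᵢ(Kᵢ−1)/(1+V/F(Kᵢ−1)) = 0.
Feasibility: ΣzᵢKᵢ = 1.9320, Σzᵢ/Kᵢ = 1.1156 — both > 1, two phases present.
Binary case is linear: z₁(K₁−1)(1+V/F(K₂−1)) + z₂(K₂−1)(1+V/F(K₁−1)) = 0
⇒ V/F = [z₁(K₁−1)+z₂(K₂−1)] / [−(K₁−1)(K₂−1)] = 0.93199/1.07338 = 0.8683
Compositions from xᵢ = zᵢ/(1+V/F(Kᵢ−1)), yᵢ = Kᵢxᵢ:
  n-hexane: x = 0.2349, y = 0.6741
  o-xylene: x = 0.7651, y = 0.3259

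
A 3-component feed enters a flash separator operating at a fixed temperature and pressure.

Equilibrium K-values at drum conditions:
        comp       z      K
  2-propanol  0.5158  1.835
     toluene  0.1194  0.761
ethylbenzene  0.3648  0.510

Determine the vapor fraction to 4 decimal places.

ψ = 0.6013

Newton–Raphson from ψ = 0.32:
  ψ = 0.3200: g = 0.09699, g' = -0.3551 → ψ = 0.5931
  ψ = 0.5931: g = 0.00281, g' = -0.3442 → ψ = 0.6013
Converged at ψ = 0.6013.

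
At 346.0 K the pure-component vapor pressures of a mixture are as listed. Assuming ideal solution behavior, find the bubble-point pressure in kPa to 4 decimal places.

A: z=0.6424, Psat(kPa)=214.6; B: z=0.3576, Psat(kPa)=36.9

Pbub = 151.0545 kPa

At the bubble point ψ → 0, so ΣzᵢKᵢ = 1 with Kᵢ = Pᵢˢᵃᵗ/P ⇒ P = ΣzᵢPᵢˢᵃᵗ.
P = 0.6424·214.6 + 0.3576·36.9 = 151.0545 kPa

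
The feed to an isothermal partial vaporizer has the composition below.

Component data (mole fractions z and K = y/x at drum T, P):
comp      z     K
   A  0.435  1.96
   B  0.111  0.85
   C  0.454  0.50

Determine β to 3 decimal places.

β = 0.401

Rachford–Rice: g(β) = Σ zᵢ(Kᵢ−1)/(1+β(Kᵢ−1)) = 0.
g(0) = ΣzᵢKᵢ − 1 = 0.174 and g(1) = 1 − Σzᵢ/Kᵢ = -0.261, so a root lies in (0, 1).
Newton iteration, β⁰ = 0.5:
  β = 0.500: g = -0.0385, g' = -0.388 → β = 0.401
Converged at β = 0.401.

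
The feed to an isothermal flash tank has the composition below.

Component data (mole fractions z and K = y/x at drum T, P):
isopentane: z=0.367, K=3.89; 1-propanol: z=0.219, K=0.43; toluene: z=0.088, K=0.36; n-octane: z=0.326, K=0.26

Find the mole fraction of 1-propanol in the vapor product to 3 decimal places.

y_1-propanol = 0.116

Rachford–Rice: g(ψ) = Σ zᵢ(Kᵢ−1)/(1+ψ(Kᵢ−1)) = 0.
Feasibility: ΣzᵢKᵢ = 1.638, Σzᵢ/Kᵢ = 2.102 — both > 1, two phases present.
Newton–Raphson from ψ = 0.43:
  ψ = 0.430: g = -0.1240, g' = -1.187 → ψ = 0.326
  ψ = 0.326: g = 0.0043, g' = -1.288 → ψ = 0.329
Converged at ψ = 0.329.
Compositions from xᵢ = zᵢ/(1+ψ(Kᵢ−1)), yᵢ = Kᵢxᵢ:
  isopentane: x = 0.188, y = 0.732
  1-propanol: x = 0.270, y = 0.116
  toluene: x = 0.111, y = 0.040
  n-octane: x = 0.431, y = 0.112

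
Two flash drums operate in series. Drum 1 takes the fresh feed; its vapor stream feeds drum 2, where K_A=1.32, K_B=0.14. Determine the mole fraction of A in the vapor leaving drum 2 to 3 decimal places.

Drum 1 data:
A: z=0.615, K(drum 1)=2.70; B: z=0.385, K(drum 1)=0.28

Drum 1:
Binary case is linear: z₁(K₁−1)(1+ψ₁(K₂−1)) + z₂(K₂−1)(1+ψ₁(K₁−1)) = 0
⇒ ψ₁ = [z₁(K₁−1)+z₂(K₂−1)] / [−(K₁−1)(K₂−1)] = 0.7683/1.2240 = 0.628
Drum-1 compositions:
  A: x = 0.298, y = 0.803
  B: x = 0.702, y = 0.197
Drum-2 feed = drum-1 vapor: z₂ = (0.8033, 0.1967).
Drum 2:
Rachford–Rice: g(ψ₂) = Σ zᵢ(Kᵢ−1)/(1+ψ₂(Kᵢ−1)) = 0.
g(0) = ΣzᵢKᵢ − 1 = 0.088 and g(1) = 1 − Σzᵢ/Kᵢ = -1.014, so a root lies in (0, 1).
Newton iteration, ψ₂⁰ = 0.66:
  ψ₂ = 0.660: g = -0.1790, g' = -0.834 → ψ₂ = 0.445
  ψ₂ = 0.445: g = -0.0492, g' = -0.445 → ψ₂ = 0.335
  ψ₂ = 0.335: g = -0.0054, g' = -0.354 → ψ₂ = 0.320
  ψ₂ = 0.320: g = -0.0001, g' = -0.344 → ψ₂ = 0.319
Converged at ψ₂ = 0.319.
  A: x = 0.729, y = 0.962
  B: x = 0.271, y = 0.038

y_A (drum 2) = 0.962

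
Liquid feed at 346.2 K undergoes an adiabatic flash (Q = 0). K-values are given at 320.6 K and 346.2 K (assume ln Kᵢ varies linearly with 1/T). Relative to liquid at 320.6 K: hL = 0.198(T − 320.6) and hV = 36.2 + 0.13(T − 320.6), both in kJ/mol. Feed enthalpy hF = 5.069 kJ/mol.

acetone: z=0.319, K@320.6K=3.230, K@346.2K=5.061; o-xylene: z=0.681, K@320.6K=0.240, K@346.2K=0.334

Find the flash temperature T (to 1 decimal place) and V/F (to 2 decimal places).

Adiabatic flash: solve Rachford–Rice at each trial T, then check hF = ψ·hV(T) + (1−ψ)·hL(T).
  T = 320.6 K: K = (3.230, 0.240), RR gives ψ = 0.114, H_out = 4.140 kJ/mol
  T = 346.2 K: K = (5.061, 0.334), RR gives ψ = 0.311, H_out = 15.795 kJ/mol
  T = 333.4 K: K = (4.078, 0.285), RR gives ψ = 0.225, H_out = 10.479 kJ/mol
  T = 327.0 K: K = (3.638, 0.262), RR gives ψ = 0.174, H_out = 7.491 kJ/mol
  T = 323.8 K: K = (3.430, 0.251), RR gives ψ = 0.146, H_out = 5.870 kJ/mol
  T = 322.2 K: K = (3.329, 0.245), RR gives ψ = 0.130, H_out = 5.020 kJ/mol
Linear interpolation between T = 322.2 (H_out = 5.020) and T = 323.8 (H_out = 5.870) on hF = 5.069 gives T ≈ 322.3 K, at which ψ = 0.13.

T = 322.3 K, V/F = 0.13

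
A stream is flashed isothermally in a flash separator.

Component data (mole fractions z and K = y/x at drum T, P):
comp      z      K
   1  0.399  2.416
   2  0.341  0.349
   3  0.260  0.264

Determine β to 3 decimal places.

β = 0.155

Let β = V/F and solve Σ zᵢ(Kᵢ−1)/(1+β(Kᵢ−1)) = 0.
g(0) = ΣzᵢKᵢ − 1 = 0.152 and g(1) = 1 − Σzᵢ/Kᵢ = -1.127, so a root lies in (0, 1).
Newton–Raphson from β = 0.5:
  β = 0.500: g = -0.3011, g' = -0.944 → β = 0.181
  β = 0.181: g = -0.0229, g' = -0.880 → β = 0.155
Converged at β = 0.155.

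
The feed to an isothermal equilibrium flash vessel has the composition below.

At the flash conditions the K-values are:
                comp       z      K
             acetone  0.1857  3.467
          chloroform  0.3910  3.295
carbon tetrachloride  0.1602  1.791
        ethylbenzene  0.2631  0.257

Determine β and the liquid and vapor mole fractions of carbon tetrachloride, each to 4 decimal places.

β = 0.8481, x_carbon tetrachloride = 0.0959, y_carbon tetrachloride = 0.1717

Material balance + equilibrium reduce to Σ zᵢ(Kᵢ−1)/(1+β(Kᵢ−1)) = 0.
g(0) = ΣzᵢKᵢ − 1 = 1.2867 and g(1) = 1 − Σzᵢ/Kᵢ = -0.2854, so a root lies in (0, 1).
Iterate (Newton) starting at β = 0.35:
  β = 0.3500: g = 0.57853, g' = -1.2856 → β = 0.8000
  β = 0.8000: g = 0.06609, g' = -1.3044 → β = 0.8507
  β = 0.8507: g = -0.00376, g' = -1.4627 → β = 0.8481
Converged at β = 0.8481.
Compositions from xᵢ = zᵢ/(1+β(Kᵢ−1)), yᵢ = Kᵢxᵢ:
  acetone: x = 0.0601, y = 0.2082
  chloroform: x = 0.1327, y = 0.4373
  carbon tetrachloride: x = 0.0959, y = 0.1717
  ethylbenzene: x = 0.7114, y = 0.1828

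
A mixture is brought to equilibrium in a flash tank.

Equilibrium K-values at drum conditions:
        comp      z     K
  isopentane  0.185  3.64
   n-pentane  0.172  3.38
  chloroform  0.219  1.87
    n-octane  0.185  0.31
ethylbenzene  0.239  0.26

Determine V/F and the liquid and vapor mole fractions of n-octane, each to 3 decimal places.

V/F = 0.551, x_n-octane = 0.299, y_n-octane = 0.093

Material balance + equilibrium reduce to Σ zᵢ(Kᵢ−1)/(1+V/F(Kᵢ−1)) = 0.
g(0) = ΣzᵢKᵢ − 1 = 0.784 and g(1) = 1 − Σzᵢ/Kᵢ = -0.735, so a root lies in (0, 1).
Newton–Raphson from V/F = 0.42:
  V/F = 0.420: g = 0.1395, g' = -1.073 → V/F = 0.550
  V/F = 0.550: g = 0.0013, g' = -1.074 → V/F = 0.551
Converged at V/F = 0.551.
Compositions from xᵢ = zᵢ/(1+V/F(Kᵢ−1)), yᵢ = Kᵢxᵢ:
  isopentane: x = 0.075, y = 0.274
  n-pentane: x = 0.074, y = 0.251
  chloroform: x = 0.148, y = 0.277
  n-octane: x = 0.299, y = 0.093
  ethylbenzene: x = 0.404, y = 0.105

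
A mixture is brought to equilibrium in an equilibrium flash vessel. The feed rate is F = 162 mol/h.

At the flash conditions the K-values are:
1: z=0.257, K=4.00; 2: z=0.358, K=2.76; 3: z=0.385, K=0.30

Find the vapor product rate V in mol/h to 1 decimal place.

Rachford–Rice: g(ψ) = Σ zᵢ(Kᵢ−1)/(1+ψ(Kᵢ−1)) = 0.
g(0) = ΣzᵢKᵢ − 1 = 1.132 and g(1) = 1 − Σzᵢ/Kᵢ = -0.477, so a root lies in (0, 1).
Iterate (Newton) starting at ψ = 0.5:
  ψ = 0.500: g = 0.2289, g' = -1.130 → ψ = 0.703
  ψ = 0.703: g = -0.0004, g' = -1.192 → ψ = 0.702
Converged at ψ = 0.702.
Then V = ψ·F = 0.7022·162 = 113.8 mol/h and L = F − V = 48.2 mol/h.

V = 113.8 mol/h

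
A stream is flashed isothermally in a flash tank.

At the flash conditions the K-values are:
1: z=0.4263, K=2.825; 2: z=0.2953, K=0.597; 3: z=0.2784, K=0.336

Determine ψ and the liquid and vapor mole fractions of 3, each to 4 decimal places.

Newton–Raphson from ψ = 0.39:
  ψ = 0.3900: g = 0.06385, g' = -0.7756 → ψ = 0.4723
  ψ = 0.4723: g = 0.00153, g' = -0.7432 → ψ = 0.4744
Converged at ψ = 0.4744.
Compositions from xᵢ = zᵢ/(1+ψ(Kᵢ−1)), yᵢ = Kᵢxᵢ:
  1: x = 0.2285, y = 0.6455
  2: x = 0.3651, y = 0.2180
  3: x = 0.4064, y = 0.1366

ψ = 0.4744, x_3 = 0.4064, y_3 = 0.1366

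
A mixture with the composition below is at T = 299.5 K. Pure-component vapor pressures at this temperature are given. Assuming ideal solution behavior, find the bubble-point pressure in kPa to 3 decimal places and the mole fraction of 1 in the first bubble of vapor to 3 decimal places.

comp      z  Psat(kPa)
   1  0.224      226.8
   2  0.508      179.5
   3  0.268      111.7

Pbub = 171.925 kPa, y_1 = 0.295

At the bubble point ψ → 0, so ΣzᵢKᵢ = 1 with Kᵢ = Pᵢˢᵃᵗ/P ⇒ P = ΣzᵢPᵢˢᵃᵗ.
P = 0.224·226.8 + 0.508·179.5 + 0.268·111.7 = 171.925 kPa
yᵢ = zᵢPᵢˢᵃᵗ/P ⇒ y_1 = 0.224·226.8/171.925 = 0.295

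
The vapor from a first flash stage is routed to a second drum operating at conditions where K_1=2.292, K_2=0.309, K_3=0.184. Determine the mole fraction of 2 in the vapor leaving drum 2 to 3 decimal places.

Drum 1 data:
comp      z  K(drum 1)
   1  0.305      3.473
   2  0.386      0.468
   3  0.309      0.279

Drum 1:
Rachford–Rice: g(ψ₁) = Σ zᵢ(Kᵢ−1)/(1+ψ₁(Kᵢ−1)) = 0.
g(0) = ΣzᵢKᵢ − 1 = 0.326 and g(1) = 1 − Σzᵢ/Kᵢ = -1.020, so a root lies in (0, 1).
Newton iteration, ψ₁⁰ = 0.5:
  ψ₁ = 0.500: g = -0.2909, g' = -0.968 → ψ₁ = 0.200
  ψ₁ = 0.200: g = 0.0150, g' = -1.192 → ψ₁ = 0.212
Converged at ψ₁ = 0.212.
Drum-1 compositions:
  1: x = 0.200, y = 0.695
  2: x = 0.435, y = 0.204
  3: x = 0.365, y = 0.102
Drum-2 feed = drum-1 vapor: z₂ = (0.6946, 0.2037, 0.1018).
Drum 2:
Let ψ₂ = V/F and solve Σ zᵢ(Kᵢ−1)/(1+ψ₂(Kᵢ−1)) = 0.
Feasibility: ΣzᵢKᵢ = 1.674, Σzᵢ/Kᵢ = 1.515 — both > 1, two phases present.
Newton iteration, ψ₂⁰ = 0.6:
  ψ₂ = 0.600: g = 0.1024, g' = -0.912 → ψ₂ = 0.712
  ψ₂ = 0.712: g = -0.0081, g' = -1.078 → ψ₂ = 0.705
Converged at ψ₂ = 0.705.
  1: x = 0.364, y = 0.833
  2: x = 0.397, y = 0.123
  3: x = 0.240, y = 0.044

y_2 (drum 2) = 0.123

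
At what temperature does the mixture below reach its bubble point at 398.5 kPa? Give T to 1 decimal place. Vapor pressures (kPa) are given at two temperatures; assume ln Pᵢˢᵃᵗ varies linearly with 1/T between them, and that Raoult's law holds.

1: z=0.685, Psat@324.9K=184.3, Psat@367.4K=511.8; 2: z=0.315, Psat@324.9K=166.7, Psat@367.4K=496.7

T = 356.6 K

Bubble-point temperature: ΣzᵢPᵢˢᵃᵗ(T) = P. Interpolate ln Pᵢˢᵃᵗ = aᵢ + bᵢ/T.
  T = 324.9 K: ΣzᵢPᵢˢᵃᵗ = 178.76 kPa
  T = 367.4 K: ΣzᵢPᵢˢᵃᵗ = 507.04 kPa
  T = 346.1 K: ΣzᵢPᵢˢᵃᵗ = 310.43 kPa
  T = 356.8 K: ΣzᵢPᵢˢᵃᵗ = 400.10 kPa
  T = 351.5 K: ΣzᵢPᵢˢᵃᵗ = 353.52 kPa
  T = 354.1 K: ΣzᵢPᵢˢᵃᵗ = 375.83 kPa
Interpolating between 354.1 K and 356.8 K gives T ≈ 356.6 K.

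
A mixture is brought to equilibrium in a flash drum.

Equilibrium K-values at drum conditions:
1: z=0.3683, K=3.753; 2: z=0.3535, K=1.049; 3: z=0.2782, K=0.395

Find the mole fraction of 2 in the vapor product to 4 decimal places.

Rachford–Rice: g(V/F) = Σ zᵢ(Kᵢ−1)/(1+V/F(Kᵢ−1)) = 0.
g(0) = ΣzᵢKᵢ − 1 = 0.8629 and g(1) = 1 − Σzᵢ/Kᵢ = -0.1394, so a root lies in (0, 1).
Iterate (Newton) starting at V/F = 0.5:
  V/F = 0.5000: g = 0.20225, g' = -0.7044 → V/F = 0.7871
  V/F = 0.7871: g = 0.01549, g' = -0.6503 → V/F = 0.8110
  V/F = 0.8110: g = -0.00012, g' = -0.6604 → V/F = 0.8108
Converged at V/F = 0.8108.
Compositions from xᵢ = zᵢ/(1+V/F(Kᵢ−1)), yᵢ = Kᵢxᵢ:
  1: x = 0.1140, y = 0.4277
  2: x = 0.3400, y = 0.3567
  3: x = 0.5461, y = 0.2157

y_2 = 0.3567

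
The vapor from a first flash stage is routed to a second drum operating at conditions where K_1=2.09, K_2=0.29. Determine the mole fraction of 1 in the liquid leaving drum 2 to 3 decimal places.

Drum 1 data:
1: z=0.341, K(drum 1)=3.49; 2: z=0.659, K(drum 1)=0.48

Drum 1:
Rachford–Rice: g(ψ₁) = Σ zᵢ(Kᵢ−1)/(1+ψ₁(Kᵢ−1)) = 0.
g(0) = ΣzᵢKᵢ − 1 = 0.506 and g(1) = 1 − Σzᵢ/Kᵢ = -0.471, so a root lies in (0, 1).
Binary case is linear: z₁(K₁−1)(1+ψ₁(K₂−1)) + z₂(K₂−1)(1+ψ₁(K₁−1)) = 0
⇒ ψ₁ = [z₁(K₁−1)+z₂(K₂−1)] / [−(K₁−1)(K₂−1)] = 0.5064/1.2948 = 0.391
Drum-1 compositions:
  1: x = 0.173, y = 0.603
  2: x = 0.827, y = 0.397
Drum-2 feed = drum-1 vapor: z₂ = (0.6029, 0.3971).
Drum 2:
Rachford–Rice: g(ψ₂) = Σ zᵢ(Kᵢ−1)/(1+ψ₂(Kᵢ−1)) = 0.
g(0) = ΣzᵢKᵢ − 1 = 0.375 and g(1) = 1 − Σzᵢ/Kᵢ = -0.658, so a root lies in (0, 1).
Newton iteration, ψ₂⁰ = 0.69:
  ψ₂ = 0.690: g = -0.1776, g' = -1.003 → ψ₂ = 0.513
  ψ₂ = 0.513: g = -0.0218, g' = -0.790 → ψ₂ = 0.485
Converged at ψ₂ = 0.485.
  1: x = 0.394, y = 0.824
  2: x = 0.606, y = 0.176

x_1 (drum 2) = 0.394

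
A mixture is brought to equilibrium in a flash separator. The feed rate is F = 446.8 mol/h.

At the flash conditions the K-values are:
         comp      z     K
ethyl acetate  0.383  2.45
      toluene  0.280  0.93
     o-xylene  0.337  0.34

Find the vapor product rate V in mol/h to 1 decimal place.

Material balance + equilibrium reduce to Σ zᵢ(Kᵢ−1)/(1+V/F(Kᵢ−1)) = 0.
Feasibility: ΣzᵢKᵢ = 1.313, Σzᵢ/Kᵢ = 1.449 — both > 1, two phases present.
Newton–Raphson from V/F = 0.37:
  V/F = 0.370: g = 0.0470, g' = -0.600 → V/F = 0.448
  V/F = 0.448: g = 0.0004, g' = -0.593 → V/F = 0.449
Converged at V/F = 0.449.
Then V = V/F·F = 0.4491·446.8 = 200.6 mol/h and L = F − V = 246.2 mol/h.

V = 200.6 mol/h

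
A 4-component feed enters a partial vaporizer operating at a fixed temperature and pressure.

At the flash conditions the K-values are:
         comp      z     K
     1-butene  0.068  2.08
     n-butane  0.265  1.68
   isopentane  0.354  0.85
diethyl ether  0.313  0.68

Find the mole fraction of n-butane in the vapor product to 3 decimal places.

Newton–Raphson from ψ = 0.54:
  ψ = 0.540: g = -0.0007, g' = -0.153 → ψ = 0.536
Converged at ψ = 0.536.
Compositions from xᵢ = zᵢ/(1+ψ(Kᵢ−1)), yᵢ = Kᵢxᵢ:
  1-butene: x = 0.043, y = 0.090
  n-butane: x = 0.194, y = 0.326
  isopentane: x = 0.385, y = 0.327
  diethyl ether: x = 0.378, y = 0.257

y_n-butane = 0.326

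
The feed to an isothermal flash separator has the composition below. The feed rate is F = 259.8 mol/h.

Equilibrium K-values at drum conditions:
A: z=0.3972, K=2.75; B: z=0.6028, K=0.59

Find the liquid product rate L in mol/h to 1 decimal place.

Material balance + equilibrium reduce to Σ zᵢ(Kᵢ−1)/(1+ψ(Kᵢ−1)) = 0.
Feasibility: ΣzᵢKᵢ = 1.4480, Σzᵢ/Kᵢ = 1.1661 — both > 1, two phases present.
Binary case is linear: z₁(K₁−1)(1+ψ(K₂−1)) + z₂(K₂−1)(1+ψ(K₁−1)) = 0
⇒ ψ = [z₁(K₁−1)+z₂(K₂−1)] / [−(K₁−1)(K₂−1)] = 0.44795/0.71750 = 0.6243
Then V = ψ·F = 0.6243·259.8 = 162.2 mol/h and L = F − V = 97.6 mol/h.

L = 97.6 mol/h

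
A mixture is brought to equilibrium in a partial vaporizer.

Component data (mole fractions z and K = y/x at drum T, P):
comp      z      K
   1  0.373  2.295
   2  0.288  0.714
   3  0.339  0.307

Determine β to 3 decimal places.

β = 0.237

Material balance + equilibrium reduce to Σ zᵢ(Kᵢ−1)/(1+β(Kᵢ−1)) = 0.
Check two-phase: ΣzᵢKᵢ = 1.166 > 1 and Σzᵢ/Kᵢ = 1.670 > 1, so g(0) = 0.166 > 0 and g(1) = -0.670 < 0.
Iterate (Newton) starting at β = 0.67:
  β = 0.670: g = -0.2818, g' = -0.783 → β = 0.310
  β = 0.310: g = -0.0449, g' = -0.611 → β = 0.236
  β = 0.236: g = 0.0005, g' = -0.627 → β = 0.237
Converged at β = 0.237.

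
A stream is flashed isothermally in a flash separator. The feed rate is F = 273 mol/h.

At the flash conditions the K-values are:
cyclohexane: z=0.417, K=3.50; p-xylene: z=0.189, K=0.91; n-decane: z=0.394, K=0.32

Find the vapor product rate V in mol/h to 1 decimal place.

Material balance + equilibrium reduce to Σ zᵢ(Kᵢ−1)/(1+V/F(Kᵢ−1)) = 0.
Feasibility: ΣzᵢKᵢ = 1.758, Σzᵢ/Kᵢ = 1.558 — both > 1, two phases present.
Newton–Raphson from V/F = 0.56:
  V/F = 0.560: g = -0.0162, g' = -0.929 → V/F = 0.543
Converged at V/F = 0.543.
Then V = V/F·F = 0.5425·273 = 148.1 mol/h and L = F − V = 124.9 mol/h.

V = 148.1 mol/h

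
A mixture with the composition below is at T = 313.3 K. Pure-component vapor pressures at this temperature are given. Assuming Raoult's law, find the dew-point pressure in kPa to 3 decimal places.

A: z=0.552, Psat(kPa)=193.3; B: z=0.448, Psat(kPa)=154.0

Pdew = 173.468 kPa

At the dew point ψ → 1, so Σzᵢ/Kᵢ = 1 with Kᵢ = Pᵢˢᵃᵗ/P ⇒ 1/P = Σzᵢ/Pᵢˢᵃᵗ.
1/P = 0.552/193.3 + 0.448/154.0 = 0.005765 ⇒ P = 173.468 kPa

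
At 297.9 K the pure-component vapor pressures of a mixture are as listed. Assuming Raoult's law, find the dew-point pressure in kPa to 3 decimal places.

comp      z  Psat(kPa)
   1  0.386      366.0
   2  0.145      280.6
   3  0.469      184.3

Pdew = 242.945 kPa

At the dew point ψ → 1, so Σzᵢ/Kᵢ = 1 with Kᵢ = Pᵢˢᵃᵗ/P ⇒ 1/P = Σzᵢ/Pᵢˢᵃᵗ.
1/P = 0.386/366.0 + 0.145/280.6 + 0.469/184.3 = 0.004116 ⇒ P = 242.945 kPa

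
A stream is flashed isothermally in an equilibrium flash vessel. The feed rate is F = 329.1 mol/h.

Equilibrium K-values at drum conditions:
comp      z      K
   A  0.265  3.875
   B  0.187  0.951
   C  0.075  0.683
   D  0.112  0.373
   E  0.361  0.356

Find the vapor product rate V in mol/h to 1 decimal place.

Material balance + equilibrium reduce to Σ zᵢ(Kᵢ−1)/(1+β(Kᵢ−1)) = 0.
Check two-phase: ΣzᵢKᵢ = 1.426 > 1 and Σzᵢ/Kᵢ = 1.689 > 1, so g(0) = 0.426 > 0 and g(1) = -0.689 < 0.
Newton iteration, β⁰ = 0.7:
  β = 0.700: g = -0.3356, g' = -0.891 → β = 0.323
  β = 0.323: g = -0.0225, g' = -0.906 → β = 0.298
  β = 0.298: g = 0.0004, g' = -0.940 → β = 0.299
Converged at β = 0.299.
Then V = β·F = 0.2988·329.1 = 98.3 mol/h and L = F − V = 230.8 mol/h.

V = 98.3 mol/h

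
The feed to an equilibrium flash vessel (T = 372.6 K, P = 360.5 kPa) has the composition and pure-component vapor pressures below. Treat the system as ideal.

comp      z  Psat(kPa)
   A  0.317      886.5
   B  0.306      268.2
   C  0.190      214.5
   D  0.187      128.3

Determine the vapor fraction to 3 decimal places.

ψ = 0.300

Raoult's law: Kᵢ = Pᵢˢᵃᵗ/P = Pᵢˢᵃᵗ/360.5.
  K_A = 886.5/360.5 = 2.45908, K_B = 268.2/360.5 = 0.74397, K_C = 214.5/360.5 = 0.59501, K_D = 128.3/360.5 = 0.35589
Rachford–Rice: g(ψ) = Σ zᵢ(Kᵢ−1)/(1+ψ(Kᵢ−1)) = 0.
Check two-phase: ΣzᵢKᵢ = 1.187 > 1 and Σzᵢ/Kᵢ = 1.385 > 1, so g(0) = 0.187 > 0 and g(1) = -0.385 < 0.
Iterate (Newton) starting at ψ = 0.45:
  ψ = 0.450: g = -0.0730, g' = -0.472 → ψ = 0.295
  ψ = 0.295: g = 0.0024, g' = -0.512 → ψ = 0.300
Converged at ψ = 0.300.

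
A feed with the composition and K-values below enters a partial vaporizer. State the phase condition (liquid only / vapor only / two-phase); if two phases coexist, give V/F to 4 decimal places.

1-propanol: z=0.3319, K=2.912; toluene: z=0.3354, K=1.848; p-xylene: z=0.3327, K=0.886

vapor only

ΣzᵢKᵢ = 1.8811; Σzᵢ/Kᵢ = 0.6710.
Since Σzᵢ/Kᵢ < 1 the mixture is above its dew point — single vapor phase.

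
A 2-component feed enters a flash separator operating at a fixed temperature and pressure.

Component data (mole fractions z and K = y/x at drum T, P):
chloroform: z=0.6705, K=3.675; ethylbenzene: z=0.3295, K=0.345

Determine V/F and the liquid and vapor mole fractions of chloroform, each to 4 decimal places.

Rachford–Rice: g(V/F) = Σ zᵢ(Kᵢ−1)/(1+V/F(Kᵢ−1)) = 0.
Check two-phase: ΣzᵢKᵢ = 2.5778 > 1 and Σzᵢ/Kᵢ = 1.1375 > 1, so g(0) = 1.5778 > 0 and g(1) = -0.1375 < 0.
Binary case is linear: z₁(K₁−1)(1+V/F(K₂−1)) + z₂(K₂−1)(1+V/F(K₁−1)) = 0
⇒ V/F = [z₁(K₁−1)+z₂(K₂−1)] / [−(K₁−1)(K₂−1)] = 1.57776/1.75212 = 0.9005
Compositions from xᵢ = zᵢ/(1+V/F(Kᵢ−1)), yᵢ = Kᵢxᵢ:
  chloroform: x = 0.1967, y = 0.7229
  ethylbenzene: x = 0.8033, y = 0.2771

V/F = 0.9005, x_chloroform = 0.1967, y_chloroform = 0.7229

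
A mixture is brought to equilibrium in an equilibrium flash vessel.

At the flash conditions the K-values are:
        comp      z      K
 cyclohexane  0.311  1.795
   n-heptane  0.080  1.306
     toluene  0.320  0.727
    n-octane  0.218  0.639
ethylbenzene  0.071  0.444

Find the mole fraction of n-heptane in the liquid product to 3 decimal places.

Newton–Raphson from ψ = 0.5:
  ψ = 0.500: g = -0.0537, g' = -0.223 → ψ = 0.259
  ψ = 0.259: g = 0.0008, g' = -0.234 → ψ = 0.262
Converged at ψ = 0.262.
Compositions from xᵢ = zᵢ/(1+ψ(Kᵢ−1)), yᵢ = Kᵢxᵢ:
  cyclohexane: x = 0.257, y = 0.462
  n-heptane: x = 0.074, y = 0.097
  toluene: x = 0.345, y = 0.251
  n-octane: x = 0.241, y = 0.154
  ethylbenzene: x = 0.083, y = 0.037

x_n-heptane = 0.074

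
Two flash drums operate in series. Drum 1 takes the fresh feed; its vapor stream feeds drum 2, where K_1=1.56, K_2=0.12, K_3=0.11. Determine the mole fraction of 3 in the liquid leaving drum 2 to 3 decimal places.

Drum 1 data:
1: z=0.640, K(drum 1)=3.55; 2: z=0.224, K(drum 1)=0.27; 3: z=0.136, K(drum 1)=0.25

x_3 (drum 2) = 0.143

Drum 1:
Material balance + equilibrium reduce to Σ zᵢ(Kᵢ−1)/(1+ψ₁(Kᵢ−1)) = 0.
Feasibility: ΣzᵢKᵢ = 2.366, Σzᵢ/Kᵢ = 1.554 — both > 1, two phases present.
Newton iteration, ψ₁⁰ = 0.63:
  ψ₁ = 0.630: g = 0.1300, g' = -1.297 → ψ₁ = 0.730
  ψ₁ = 0.730: g = -0.0055, g' = -1.429 → ψ₁ = 0.726
Converged at ψ₁ = 0.726.
Drum-1 compositions:
  1: x = 0.224, y = 0.797
  2: x = 0.477, y = 0.129
  3: x = 0.299, y = 0.075
Drum-2 feed = drum-1 vapor: z₂ = (0.7966, 0.1288, 0.0747).
Drum 2:
Let ψ₂ = V/F and solve Σ zᵢ(Kᵢ−1)/(1+ψ₂(Kᵢ−1)) = 0.
g(0) = ΣzᵢKᵢ − 1 = 0.266 and g(1) = 1 − Σzᵢ/Kᵢ = -1.263, so a root lies in (0, 1).
Iterate (Newton) starting at ψ₂ = 0.44:
  ψ₂ = 0.440: g = 0.0637, g' = -0.586 → ψ₂ = 0.549
  ψ₂ = 0.549: g = -0.0078, g' = -0.745 → ψ₂ = 0.538
Converged at ψ₂ = 0.538.
  1: x = 0.612, y = 0.955
  2: x = 0.245, y = 0.029
  3: x = 0.143, y = 0.016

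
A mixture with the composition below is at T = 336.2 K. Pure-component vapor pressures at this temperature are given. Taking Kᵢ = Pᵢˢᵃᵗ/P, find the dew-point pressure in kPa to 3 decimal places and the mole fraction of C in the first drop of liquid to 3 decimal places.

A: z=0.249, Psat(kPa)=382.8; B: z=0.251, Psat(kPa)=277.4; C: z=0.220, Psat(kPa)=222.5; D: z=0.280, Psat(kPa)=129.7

Pdew = 212.635 kPa, x_C = 0.210

At the dew point ψ → 1, so Σzᵢ/Kᵢ = 1 with Kᵢ = Pᵢˢᵃᵗ/P ⇒ 1/P = Σzᵢ/Pᵢˢᵃᵗ.
1/P = 0.249/382.8 + 0.251/277.4 + 0.220/222.5 + 0.280/129.7 = 0.004703 ⇒ P = 212.635 kPa
xᵢ = zᵢP/Pᵢˢᵃᵗ ⇒ x_C = 0.220·212.635/222.5 = 0.210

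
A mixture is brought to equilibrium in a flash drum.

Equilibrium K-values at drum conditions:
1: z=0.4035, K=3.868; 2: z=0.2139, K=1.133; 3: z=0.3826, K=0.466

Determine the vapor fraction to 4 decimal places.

ψ = 0.8316

Let ψ = V/F and solve Σ zᵢ(Kᵢ−1)/(1+ψ(Kᵢ−1)) = 0.
Feasibility: ΣzᵢKᵢ = 1.9814, Σzᵢ/Kᵢ = 1.1141 — both > 1, two phases present.
Newton iteration, ψ⁰ = 0.66:
  ψ = 0.6600: g = 0.11068, g' = -0.6600 → ψ = 0.8277
  ψ = 0.8277: g = 0.00249, g' = -0.6450 → ψ = 0.8316
Converged at ψ = 0.8316.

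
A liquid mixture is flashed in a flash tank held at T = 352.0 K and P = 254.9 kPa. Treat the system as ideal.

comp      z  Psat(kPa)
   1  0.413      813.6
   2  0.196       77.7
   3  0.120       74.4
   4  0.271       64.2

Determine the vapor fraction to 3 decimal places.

Raoult's law: Kᵢ = Pᵢˢᵃᵗ/P = Pᵢˢᵃᵗ/254.9.
  K_1 = 813.6/254.9 = 3.19184, K_2 = 77.7/254.9 = 0.30483, K_3 = 74.4/254.9 = 0.29188, K_4 = 64.2/254.9 = 0.25186
Newton–Raphson from ψ = 0.45:
  ψ = 0.450: g = -0.1729, g' = -1.178 → ψ = 0.303
  ψ = 0.303: g = 0.0008, g' = -1.219 → ψ = 0.304
Converged at ψ = 0.304.

ψ = 0.304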